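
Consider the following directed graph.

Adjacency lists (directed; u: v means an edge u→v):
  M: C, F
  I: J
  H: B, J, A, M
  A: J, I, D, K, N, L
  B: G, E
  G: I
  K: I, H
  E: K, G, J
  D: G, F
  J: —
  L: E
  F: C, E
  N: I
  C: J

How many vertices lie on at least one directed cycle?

9

A vertex is on a directed cycle iff it belongs to a strongly connected component of size ≥ 2 (or has a self-loop).
The vertices on cycles are {A, B, D, E, F, H, K, L, M} — 9 in total.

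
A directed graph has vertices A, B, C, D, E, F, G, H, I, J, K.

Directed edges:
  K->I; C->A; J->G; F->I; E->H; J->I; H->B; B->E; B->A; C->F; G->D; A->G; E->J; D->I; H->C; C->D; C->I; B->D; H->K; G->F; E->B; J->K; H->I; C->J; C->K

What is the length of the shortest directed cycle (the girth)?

For each vertex v, BFS finds the shortest path from v back to v.
The shortest such closed walk is E → B → E, length 2.

2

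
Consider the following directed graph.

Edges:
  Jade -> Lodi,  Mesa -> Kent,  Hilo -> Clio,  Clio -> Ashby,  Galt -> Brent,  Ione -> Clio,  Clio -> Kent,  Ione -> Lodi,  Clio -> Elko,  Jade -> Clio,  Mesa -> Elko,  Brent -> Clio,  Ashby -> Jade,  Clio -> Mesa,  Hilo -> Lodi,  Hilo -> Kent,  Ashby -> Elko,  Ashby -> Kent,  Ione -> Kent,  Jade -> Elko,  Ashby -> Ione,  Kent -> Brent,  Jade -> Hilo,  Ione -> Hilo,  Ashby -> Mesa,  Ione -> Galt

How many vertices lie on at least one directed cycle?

A vertex is on a directed cycle iff it belongs to a strongly connected component of size ≥ 2 (or has a self-loop).
The vertices on cycles are {Clio, Galt, Hilo, Ione, Jade, Kent, Mesa, Ashby, Brent} — 9 in total.

9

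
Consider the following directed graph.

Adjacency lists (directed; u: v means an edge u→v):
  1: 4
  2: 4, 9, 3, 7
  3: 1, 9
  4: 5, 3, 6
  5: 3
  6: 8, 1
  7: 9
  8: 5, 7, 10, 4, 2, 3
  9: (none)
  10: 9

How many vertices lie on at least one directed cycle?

A vertex is on a directed cycle iff it belongs to a strongly connected component of size ≥ 2 (or has a self-loop).
The vertices on cycles are {1, 2, 3, 4, 5, 6, 8} — 7 in total.

7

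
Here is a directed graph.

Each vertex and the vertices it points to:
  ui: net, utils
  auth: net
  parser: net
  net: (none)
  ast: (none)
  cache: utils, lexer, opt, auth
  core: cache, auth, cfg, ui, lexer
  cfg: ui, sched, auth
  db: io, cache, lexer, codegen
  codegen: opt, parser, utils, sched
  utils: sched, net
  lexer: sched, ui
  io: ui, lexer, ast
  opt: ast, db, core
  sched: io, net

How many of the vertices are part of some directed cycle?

A vertex is on a directed cycle iff it belongs to a strongly connected component of size ≥ 2 (or has a self-loop).
The vertices on cycles are {db, io, ui, opt, core, cache, lexer, sched, utils, codegen} — 10 in total.

10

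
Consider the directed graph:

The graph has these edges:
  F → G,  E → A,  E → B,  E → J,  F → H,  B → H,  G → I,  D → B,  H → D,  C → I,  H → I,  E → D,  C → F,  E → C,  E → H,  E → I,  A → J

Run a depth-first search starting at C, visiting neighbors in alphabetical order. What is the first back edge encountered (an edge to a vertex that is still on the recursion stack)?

DFS from C (visiting neighbors in alphabetical order); mark gray on enter, black on exit:
C gray
  F gray
    G gray
      I gray
      I black
    G black
    H gray
      D gray
        B gray
          B→H: H is gray → back edge
First back edge: B → H.

B->H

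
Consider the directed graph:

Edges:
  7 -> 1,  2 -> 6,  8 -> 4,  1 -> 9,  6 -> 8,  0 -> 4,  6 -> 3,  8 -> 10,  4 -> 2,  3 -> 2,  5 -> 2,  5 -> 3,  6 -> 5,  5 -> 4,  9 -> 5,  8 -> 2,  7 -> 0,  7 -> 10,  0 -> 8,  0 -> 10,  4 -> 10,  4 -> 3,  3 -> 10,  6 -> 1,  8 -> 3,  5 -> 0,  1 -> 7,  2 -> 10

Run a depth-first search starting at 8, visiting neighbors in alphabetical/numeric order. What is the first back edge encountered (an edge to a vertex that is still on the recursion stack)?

4→2

DFS from 8 (visiting neighbors in alphabetical/numeric order); mark gray on enter, black on exit:
8 gray
  2 gray
    6 gray
      1 gray
        7 gray
          0 gray
            4 gray
              4→2: 2 is gray → back edge
First back edge: 4 → 2.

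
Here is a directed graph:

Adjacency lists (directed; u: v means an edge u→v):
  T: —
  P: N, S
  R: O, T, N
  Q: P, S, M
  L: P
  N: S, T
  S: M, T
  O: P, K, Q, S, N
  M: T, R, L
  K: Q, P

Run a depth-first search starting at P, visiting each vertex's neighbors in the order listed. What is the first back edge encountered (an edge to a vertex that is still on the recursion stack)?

O->P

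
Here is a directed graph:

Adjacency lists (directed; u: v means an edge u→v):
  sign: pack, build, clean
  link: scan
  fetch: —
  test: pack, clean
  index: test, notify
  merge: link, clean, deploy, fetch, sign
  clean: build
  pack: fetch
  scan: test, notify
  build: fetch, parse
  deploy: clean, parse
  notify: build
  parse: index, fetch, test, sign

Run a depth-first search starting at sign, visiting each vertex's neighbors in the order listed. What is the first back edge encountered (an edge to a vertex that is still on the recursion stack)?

clean->build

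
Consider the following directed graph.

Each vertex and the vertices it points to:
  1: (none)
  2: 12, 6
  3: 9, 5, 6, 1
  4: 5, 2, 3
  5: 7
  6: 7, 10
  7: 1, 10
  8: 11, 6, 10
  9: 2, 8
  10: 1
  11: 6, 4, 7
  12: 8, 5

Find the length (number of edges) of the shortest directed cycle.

5

For each vertex v, BFS finds the shortest path from v back to v.
The shortest such closed walk is 4 → 2 → 12 → 8 → 11 → 4, length 5.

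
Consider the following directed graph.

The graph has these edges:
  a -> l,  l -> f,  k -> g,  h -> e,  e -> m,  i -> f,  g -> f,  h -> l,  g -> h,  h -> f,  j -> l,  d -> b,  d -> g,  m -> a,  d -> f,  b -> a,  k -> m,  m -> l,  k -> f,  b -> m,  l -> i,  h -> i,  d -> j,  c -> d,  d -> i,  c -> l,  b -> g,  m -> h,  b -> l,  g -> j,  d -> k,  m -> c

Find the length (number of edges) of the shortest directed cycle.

3

For each vertex v, BFS finds the shortest path from v back to v.
The shortest such closed walk is m → h → e → m, length 3.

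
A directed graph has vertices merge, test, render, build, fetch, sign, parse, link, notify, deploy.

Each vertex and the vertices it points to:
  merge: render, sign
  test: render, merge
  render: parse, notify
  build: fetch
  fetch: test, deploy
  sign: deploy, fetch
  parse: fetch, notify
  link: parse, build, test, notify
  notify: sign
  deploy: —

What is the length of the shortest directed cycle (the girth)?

For each vertex v, BFS finds the shortest path from v back to v.
The shortest such closed walk is test → merge → sign → fetch → test, length 4.

4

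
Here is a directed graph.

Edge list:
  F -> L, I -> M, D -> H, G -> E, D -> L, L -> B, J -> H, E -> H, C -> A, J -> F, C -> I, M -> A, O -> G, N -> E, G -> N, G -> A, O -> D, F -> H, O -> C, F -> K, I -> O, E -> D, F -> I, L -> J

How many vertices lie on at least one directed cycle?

A vertex is on a directed cycle iff it belongs to a strongly connected component of size ≥ 2 (or has a self-loop).
The vertices on cycles are {C, D, E, F, G, I, J, L, N, O} — 10 in total.

10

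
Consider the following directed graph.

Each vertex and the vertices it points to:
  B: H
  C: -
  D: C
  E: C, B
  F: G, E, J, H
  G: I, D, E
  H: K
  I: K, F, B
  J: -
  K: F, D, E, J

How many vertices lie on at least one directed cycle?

7

A vertex is on a directed cycle iff it belongs to a strongly connected component of size ≥ 2 (or has a self-loop).
The vertices on cycles are {B, E, F, G, H, I, K} — 7 in total.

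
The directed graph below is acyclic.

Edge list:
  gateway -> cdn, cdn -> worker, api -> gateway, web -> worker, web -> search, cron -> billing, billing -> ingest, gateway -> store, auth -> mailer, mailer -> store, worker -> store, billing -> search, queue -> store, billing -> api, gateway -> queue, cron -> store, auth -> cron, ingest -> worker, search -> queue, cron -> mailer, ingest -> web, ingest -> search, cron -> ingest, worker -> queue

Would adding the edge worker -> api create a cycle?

Adding worker→api creates a cycle iff api can already reach worker.
Path from api: api → gateway → cdn → worker.
So api → … → worker → api is a cycle.

Yes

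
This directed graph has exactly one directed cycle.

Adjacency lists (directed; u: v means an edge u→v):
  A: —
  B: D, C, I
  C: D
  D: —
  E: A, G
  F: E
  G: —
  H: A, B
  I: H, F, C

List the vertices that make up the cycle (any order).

DFS with gray/black marking from B:
B gray
  D gray
  D black
  C gray
    C→D: D black — skip
  C black
  I gray
    H gray
      A gray
      A black
      H→B: B is gray → back edge
Back edge closes the cycle B → I → H → B; its vertices are {B, H, I}.

B, H, I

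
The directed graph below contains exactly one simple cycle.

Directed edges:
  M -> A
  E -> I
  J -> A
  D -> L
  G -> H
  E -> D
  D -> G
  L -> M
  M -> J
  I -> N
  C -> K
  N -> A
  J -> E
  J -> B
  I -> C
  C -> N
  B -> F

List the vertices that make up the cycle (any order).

D, E, J, L, M

DFS with gray/black marking from J:
J gray
  E gray
    D gray
      L gray
        M gray
          A gray
          A black
          M→J: J is gray → back edge
Back edge closes the cycle J → E → D → L → M → J; its vertices are {D, E, J, L, M}.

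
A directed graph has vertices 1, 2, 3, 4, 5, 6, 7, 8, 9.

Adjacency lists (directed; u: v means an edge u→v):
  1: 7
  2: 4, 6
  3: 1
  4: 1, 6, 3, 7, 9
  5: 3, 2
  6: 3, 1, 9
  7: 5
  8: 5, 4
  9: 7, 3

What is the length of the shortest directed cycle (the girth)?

For each vertex v, BFS finds the shortest path from v back to v.
The shortest such closed walk is 5 → 3 → 1 → 7 → 5, length 4.

4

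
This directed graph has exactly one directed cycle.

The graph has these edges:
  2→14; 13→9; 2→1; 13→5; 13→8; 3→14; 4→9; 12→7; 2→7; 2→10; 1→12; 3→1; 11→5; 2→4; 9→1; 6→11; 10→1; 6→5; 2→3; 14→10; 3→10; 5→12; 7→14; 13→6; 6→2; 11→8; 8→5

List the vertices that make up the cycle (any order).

DFS with gray/black marking from 7:
7 gray
  14 gray
    10 gray
      1 gray
        12 gray
          12→7: 7 is gray → back edge
Back edge closes the cycle 7 → 14 → 10 → 1 → 12 → 7; its vertices are {1, 7, 10, 12, 14}.

1, 7, 10, 12, 14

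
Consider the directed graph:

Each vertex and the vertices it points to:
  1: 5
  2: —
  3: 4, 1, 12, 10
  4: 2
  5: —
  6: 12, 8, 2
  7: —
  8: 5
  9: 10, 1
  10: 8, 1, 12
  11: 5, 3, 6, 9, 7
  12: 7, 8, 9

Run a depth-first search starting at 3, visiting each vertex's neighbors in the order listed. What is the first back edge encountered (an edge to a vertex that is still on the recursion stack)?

DFS from 3 (visiting each vertex's neighbors in the order listed); mark gray on enter, black on exit:
3 gray
  4 gray
    2 gray
    2 black
  4 black
  1 gray
    5 gray
    5 black
  1 black
  12 gray
    7 gray
    7 black
    8 gray
      8→5: 5 black — skip
    8 black
    9 gray
      10 gray
        10→8: 8 black — skip
        10→1: 1 black — skip
        10→12: 12 is gray → back edge
First back edge: 10 → 12.

10->12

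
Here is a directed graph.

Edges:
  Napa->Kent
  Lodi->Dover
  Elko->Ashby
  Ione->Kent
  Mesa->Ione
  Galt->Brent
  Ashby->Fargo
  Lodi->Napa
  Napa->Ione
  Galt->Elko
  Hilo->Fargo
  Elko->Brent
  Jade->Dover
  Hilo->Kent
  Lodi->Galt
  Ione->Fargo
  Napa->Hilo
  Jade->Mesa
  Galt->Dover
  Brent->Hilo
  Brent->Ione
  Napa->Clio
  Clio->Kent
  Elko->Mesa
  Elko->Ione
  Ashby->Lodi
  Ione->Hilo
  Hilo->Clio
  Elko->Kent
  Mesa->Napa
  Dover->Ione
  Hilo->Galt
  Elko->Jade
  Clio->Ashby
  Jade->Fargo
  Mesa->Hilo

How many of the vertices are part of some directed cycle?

A vertex is on a directed cycle iff it belongs to a strongly connected component of size ≥ 2 (or has a self-loop).
The vertices on cycles are {Clio, Elko, Galt, Hilo, Ione, Jade, Lodi, Mesa, Napa, Ashby, Brent, Dover} — 12 in total.

12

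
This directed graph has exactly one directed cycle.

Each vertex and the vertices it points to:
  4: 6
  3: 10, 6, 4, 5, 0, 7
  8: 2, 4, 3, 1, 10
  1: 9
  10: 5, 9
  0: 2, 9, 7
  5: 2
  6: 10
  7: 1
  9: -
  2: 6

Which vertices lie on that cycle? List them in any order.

2, 5, 6, 10

DFS with gray/black marking from 10:
10 gray
  5 gray
    2 gray
      6 gray
        6→10: 10 is gray → back edge
Back edge closes the cycle 10 → 5 → 2 → 6 → 10; its vertices are {2, 5, 6, 10}.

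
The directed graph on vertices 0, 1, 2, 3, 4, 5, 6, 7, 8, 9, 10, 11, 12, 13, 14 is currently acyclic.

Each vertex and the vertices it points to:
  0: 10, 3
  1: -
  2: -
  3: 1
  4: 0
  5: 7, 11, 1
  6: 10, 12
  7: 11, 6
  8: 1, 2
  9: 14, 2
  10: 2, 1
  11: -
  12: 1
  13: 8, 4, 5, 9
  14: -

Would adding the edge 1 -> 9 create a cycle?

No

Adding 1→9 creates a cycle iff 9 can already reach 1.
Explore from 9: no path reaches 1. The graph stays acyclic.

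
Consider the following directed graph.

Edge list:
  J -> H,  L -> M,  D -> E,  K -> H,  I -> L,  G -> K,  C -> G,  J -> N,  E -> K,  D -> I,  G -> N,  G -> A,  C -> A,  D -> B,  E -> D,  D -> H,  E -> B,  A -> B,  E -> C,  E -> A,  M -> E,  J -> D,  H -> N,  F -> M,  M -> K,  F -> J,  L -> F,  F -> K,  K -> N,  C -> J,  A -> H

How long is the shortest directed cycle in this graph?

For each vertex v, BFS finds the shortest path from v back to v.
The shortest such closed walk is E → D → E, length 2.

2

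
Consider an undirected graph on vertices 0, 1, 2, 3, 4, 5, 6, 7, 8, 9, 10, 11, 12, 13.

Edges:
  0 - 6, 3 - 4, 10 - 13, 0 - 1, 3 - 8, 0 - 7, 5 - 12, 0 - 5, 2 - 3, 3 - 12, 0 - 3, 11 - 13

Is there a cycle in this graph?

Yes

DFS, tracking each vertex's parent; an edge to a visited non-parent vertex closes a cycle.
Start from 11:
visit 11 (parent –)
  visit 13 (parent 11)
    13–11: parent, skip
    visit 10 (parent 13)
      10–13: parent, skip
visit 0 (parent –)
  visit 1 (parent 0)
    1–0: parent, skip
  visit 5 (parent 0)
    5–0: parent, skip
    visit 12 (parent 5)
      visit 3 (parent 12)
        visit 2 (parent 3)
          2–3: parent, skip
        visit 8 (parent 3)
          8–3: parent, skip
        visit 4 (parent 3)
          4–3: parent, skip
        3–12: parent, skip
        3–0: 0 visited and ≠ parent → cycle
Cycle: 0 – 5 – 12 – 3 – 0.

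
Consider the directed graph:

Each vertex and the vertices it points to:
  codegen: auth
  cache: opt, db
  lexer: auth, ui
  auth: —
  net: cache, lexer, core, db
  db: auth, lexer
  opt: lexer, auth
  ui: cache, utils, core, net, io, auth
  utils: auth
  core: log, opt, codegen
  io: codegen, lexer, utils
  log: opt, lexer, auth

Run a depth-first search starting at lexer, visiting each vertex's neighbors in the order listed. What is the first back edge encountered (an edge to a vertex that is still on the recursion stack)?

DFS from lexer (visiting each vertex's neighbors in the order listed); mark gray on enter, black on exit:
lexer gray
  auth gray
  auth black
  ui gray
    cache gray
      opt gray
        opt→lexer: lexer is gray → back edge
First back edge: opt → lexer.

opt→lexer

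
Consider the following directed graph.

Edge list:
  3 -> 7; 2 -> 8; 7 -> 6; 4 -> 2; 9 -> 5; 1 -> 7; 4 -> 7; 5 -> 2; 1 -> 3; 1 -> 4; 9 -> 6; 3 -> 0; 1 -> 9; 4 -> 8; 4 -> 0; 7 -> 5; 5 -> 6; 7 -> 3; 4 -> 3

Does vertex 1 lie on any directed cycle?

1 lies on a cycle iff there is a path from 1 back to itself.
Exploring from 1, it never reaches itself; equivalently, its strongly connected component is a singleton.

No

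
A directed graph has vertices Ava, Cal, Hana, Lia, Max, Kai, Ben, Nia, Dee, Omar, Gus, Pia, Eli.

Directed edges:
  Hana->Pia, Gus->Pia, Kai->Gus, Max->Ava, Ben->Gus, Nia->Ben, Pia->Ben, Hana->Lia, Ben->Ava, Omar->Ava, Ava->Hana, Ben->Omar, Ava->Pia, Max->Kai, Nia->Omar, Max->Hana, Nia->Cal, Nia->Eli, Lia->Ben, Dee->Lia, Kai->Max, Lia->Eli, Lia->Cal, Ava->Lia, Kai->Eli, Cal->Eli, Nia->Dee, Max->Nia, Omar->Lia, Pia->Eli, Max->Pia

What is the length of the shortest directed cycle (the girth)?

For each vertex v, BFS finds the shortest path from v back to v.
The shortest such closed walk is Kai → Max → Kai, length 2.

2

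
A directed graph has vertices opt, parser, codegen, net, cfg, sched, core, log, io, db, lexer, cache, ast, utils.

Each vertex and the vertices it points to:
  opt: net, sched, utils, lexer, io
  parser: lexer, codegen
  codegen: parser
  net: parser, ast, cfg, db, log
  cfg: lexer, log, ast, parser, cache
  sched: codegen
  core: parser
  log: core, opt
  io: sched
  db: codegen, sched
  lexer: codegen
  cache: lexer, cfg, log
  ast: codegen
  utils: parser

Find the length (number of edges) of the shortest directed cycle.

2

For each vertex v, BFS finds the shortest path from v back to v.
The shortest such closed walk is cfg → cache → cfg, length 2.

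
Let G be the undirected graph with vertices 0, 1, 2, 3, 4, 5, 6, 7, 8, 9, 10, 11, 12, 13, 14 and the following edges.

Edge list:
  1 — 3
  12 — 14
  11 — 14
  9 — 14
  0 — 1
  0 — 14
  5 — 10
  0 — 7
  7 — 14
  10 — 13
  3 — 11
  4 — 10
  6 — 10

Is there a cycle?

Yes

DFS, tracking each vertex's parent; an edge to a visited non-parent vertex closes a cycle.
Start from 12:
visit 12 (parent –)
  visit 14 (parent 12)
    14–12: parent, skip
    visit 11 (parent 14)
      11–14: parent, skip
      visit 3 (parent 11)
        visit 1 (parent 3)
          1–3: parent, skip
          visit 0 (parent 1)
            0–1: parent, skip
            visit 7 (parent 0)
              7–14: 14 visited and ≠ parent → cycle
Cycle: 14 – 11 – 3 – 1 – 0 – 7 – 14.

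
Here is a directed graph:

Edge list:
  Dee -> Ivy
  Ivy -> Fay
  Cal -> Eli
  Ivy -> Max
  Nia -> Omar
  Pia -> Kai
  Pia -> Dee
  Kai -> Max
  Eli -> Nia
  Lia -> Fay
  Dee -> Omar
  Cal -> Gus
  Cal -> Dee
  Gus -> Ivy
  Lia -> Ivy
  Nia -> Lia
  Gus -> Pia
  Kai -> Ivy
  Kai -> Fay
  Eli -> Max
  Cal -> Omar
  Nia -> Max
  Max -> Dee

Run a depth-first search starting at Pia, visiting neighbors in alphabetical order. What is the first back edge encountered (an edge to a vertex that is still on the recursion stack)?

Max->Dee

DFS from Pia (visiting neighbors in alphabetical order); mark gray on enter, black on exit:
Pia gray
  Dee gray
    Ivy gray
      Fay gray
      Fay black
      Max gray
        Max→Dee: Dee is gray → back edge
First back edge: Max → Dee.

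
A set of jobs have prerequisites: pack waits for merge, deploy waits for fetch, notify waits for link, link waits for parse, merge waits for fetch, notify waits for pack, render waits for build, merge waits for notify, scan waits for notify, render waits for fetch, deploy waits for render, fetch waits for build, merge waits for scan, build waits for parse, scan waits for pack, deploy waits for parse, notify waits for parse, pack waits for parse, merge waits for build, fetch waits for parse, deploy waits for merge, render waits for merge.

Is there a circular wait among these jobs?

Yes

DFS with white/gray/black marking, starting from scan:
scan gray
  pack gray
    merge gray
      merge→scan: scan is gray → back edge
Back edge found, so a cycle exists: scan → pack → merge → scan.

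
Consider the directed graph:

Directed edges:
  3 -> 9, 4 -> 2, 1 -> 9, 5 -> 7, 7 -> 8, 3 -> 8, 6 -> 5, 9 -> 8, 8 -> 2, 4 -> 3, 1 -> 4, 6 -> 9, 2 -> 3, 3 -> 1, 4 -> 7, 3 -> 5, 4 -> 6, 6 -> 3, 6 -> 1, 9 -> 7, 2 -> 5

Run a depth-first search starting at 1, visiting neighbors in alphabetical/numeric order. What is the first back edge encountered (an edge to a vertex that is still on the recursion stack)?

DFS from 1 (visiting neighbors in alphabetical/numeric order); mark gray on enter, black on exit:
1 gray
  4 gray
    2 gray
      3 gray
        3→1: 1 is gray → back edge
First back edge: 3 → 1.

3->1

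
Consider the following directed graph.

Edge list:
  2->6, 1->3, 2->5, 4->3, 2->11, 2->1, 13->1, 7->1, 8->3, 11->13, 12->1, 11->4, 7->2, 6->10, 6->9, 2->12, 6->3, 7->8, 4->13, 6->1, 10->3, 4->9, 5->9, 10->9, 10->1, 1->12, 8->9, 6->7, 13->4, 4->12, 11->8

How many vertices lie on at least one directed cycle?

7

A vertex is on a directed cycle iff it belongs to a strongly connected component of size ≥ 2 (or has a self-loop).
The vertices on cycles are {1, 2, 4, 6, 7, 12, 13} — 7 in total.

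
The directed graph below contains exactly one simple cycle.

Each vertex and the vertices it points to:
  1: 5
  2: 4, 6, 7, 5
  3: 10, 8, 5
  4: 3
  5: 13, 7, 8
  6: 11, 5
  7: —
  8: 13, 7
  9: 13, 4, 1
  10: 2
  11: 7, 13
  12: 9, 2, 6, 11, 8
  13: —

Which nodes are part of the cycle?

DFS with gray/black marking from 2:
2 gray
  4 gray
    3 gray
      10 gray
        10→2: 2 is gray → back edge
Back edge closes the cycle 2 → 4 → 3 → 10 → 2; its vertices are {2, 3, 4, 10}.

2, 3, 4, 10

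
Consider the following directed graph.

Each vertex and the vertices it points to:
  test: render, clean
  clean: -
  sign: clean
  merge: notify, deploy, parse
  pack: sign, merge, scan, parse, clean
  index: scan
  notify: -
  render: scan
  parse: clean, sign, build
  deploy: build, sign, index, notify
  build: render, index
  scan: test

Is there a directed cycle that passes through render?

Yes

render is on a cycle iff render can reach itself via ≥1 edge.
render → scan → test → render — yes.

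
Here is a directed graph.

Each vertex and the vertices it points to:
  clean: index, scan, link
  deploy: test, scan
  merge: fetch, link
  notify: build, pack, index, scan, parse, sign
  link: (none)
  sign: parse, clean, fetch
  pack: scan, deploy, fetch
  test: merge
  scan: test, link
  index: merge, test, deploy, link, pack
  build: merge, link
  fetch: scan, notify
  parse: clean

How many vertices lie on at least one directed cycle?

12

A vertex is on a directed cycle iff it belongs to a strongly connected component of size ≥ 2 (or has a self-loop).
The vertices on cycles are {pack, scan, sign, test, build, clean, fetch, index, merge, parse, deploy, notify} — 12 in total.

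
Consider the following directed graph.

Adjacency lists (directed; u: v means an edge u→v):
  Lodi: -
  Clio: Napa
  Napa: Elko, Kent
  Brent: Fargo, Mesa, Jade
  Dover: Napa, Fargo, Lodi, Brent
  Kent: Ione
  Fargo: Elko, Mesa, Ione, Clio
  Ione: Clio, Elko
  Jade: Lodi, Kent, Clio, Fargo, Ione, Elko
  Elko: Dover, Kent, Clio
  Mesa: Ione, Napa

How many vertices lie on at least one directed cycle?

A vertex is on a directed cycle iff it belongs to a strongly connected component of size ≥ 2 (or has a self-loop).
The vertices on cycles are {Clio, Elko, Ione, Jade, Kent, Mesa, Napa, Brent, Dover, Fargo} — 10 in total.

10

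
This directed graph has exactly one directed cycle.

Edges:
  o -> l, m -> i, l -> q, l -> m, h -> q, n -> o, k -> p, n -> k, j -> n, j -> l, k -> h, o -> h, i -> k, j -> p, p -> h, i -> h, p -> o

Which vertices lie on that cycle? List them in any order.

i, k, l, m, o, p

DFS with gray/black marking from l:
l gray
  q gray
  q black
  m gray
    i gray
      h gray
        h→q: q black — skip
      h black
      k gray
        k→h: h black — skip
        p gray
          p→h: h black — skip
          o gray
            o→h: h black — skip
            o→l: l is gray → back edge
Back edge closes the cycle l → m → i → k → p → o → l; its vertices are {i, k, l, m, o, p}.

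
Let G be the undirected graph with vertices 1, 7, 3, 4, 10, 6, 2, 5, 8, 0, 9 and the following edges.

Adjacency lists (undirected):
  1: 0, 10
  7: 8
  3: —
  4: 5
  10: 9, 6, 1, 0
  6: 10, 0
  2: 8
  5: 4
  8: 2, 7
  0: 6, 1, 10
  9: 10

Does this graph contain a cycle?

DFS, tracking each vertex's parent; an edge to a visited non-parent vertex closes a cycle.
Start from 8:
visit 8 (parent –)
  visit 2 (parent 8)
    2–8: parent, skip
  visit 7 (parent 8)
    7–8: parent, skip
visit 1 (parent –)
  visit 0 (parent 1)
    visit 6 (parent 0)
      visit 10 (parent 6)
        visit 9 (parent 10)
          9–10: parent, skip
        10–6: parent, skip
        10–1: 1 visited and ≠ parent → cycle
Cycle: 1 – 0 – 6 – 10 – 1.

Yes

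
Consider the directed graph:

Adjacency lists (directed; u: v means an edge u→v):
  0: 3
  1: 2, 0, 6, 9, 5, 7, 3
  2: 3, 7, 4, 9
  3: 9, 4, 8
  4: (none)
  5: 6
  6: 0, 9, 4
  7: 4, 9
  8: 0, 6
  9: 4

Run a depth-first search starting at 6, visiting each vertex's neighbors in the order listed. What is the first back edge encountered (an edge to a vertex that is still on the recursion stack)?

8->0

DFS from 6 (visiting each vertex's neighbors in the order listed); mark gray on enter, black on exit:
6 gray
  0 gray
    3 gray
      9 gray
        4 gray
        4 black
      9 black
      3→4: 4 black — skip
      8 gray
        8→0: 0 is gray → back edge
First back edge: 8 → 0.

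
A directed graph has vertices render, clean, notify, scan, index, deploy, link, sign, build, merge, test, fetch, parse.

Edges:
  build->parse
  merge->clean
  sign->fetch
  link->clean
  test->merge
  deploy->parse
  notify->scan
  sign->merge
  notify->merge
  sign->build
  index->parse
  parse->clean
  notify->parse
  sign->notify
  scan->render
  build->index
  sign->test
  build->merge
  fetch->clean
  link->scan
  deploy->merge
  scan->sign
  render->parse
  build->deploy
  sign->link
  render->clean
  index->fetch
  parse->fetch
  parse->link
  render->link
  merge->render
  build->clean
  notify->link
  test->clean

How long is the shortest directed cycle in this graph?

3

For each vertex v, BFS finds the shortest path from v back to v.
The shortest such closed walk is scan → render → link → scan, length 3.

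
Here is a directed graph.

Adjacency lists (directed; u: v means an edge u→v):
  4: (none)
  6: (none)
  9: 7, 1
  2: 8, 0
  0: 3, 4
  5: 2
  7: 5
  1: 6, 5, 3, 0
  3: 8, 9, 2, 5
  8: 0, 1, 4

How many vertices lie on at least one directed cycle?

8

A vertex is on a directed cycle iff it belongs to a strongly connected component of size ≥ 2 (or has a self-loop).
The vertices on cycles are {0, 1, 2, 3, 5, 7, 8, 9} — 8 in total.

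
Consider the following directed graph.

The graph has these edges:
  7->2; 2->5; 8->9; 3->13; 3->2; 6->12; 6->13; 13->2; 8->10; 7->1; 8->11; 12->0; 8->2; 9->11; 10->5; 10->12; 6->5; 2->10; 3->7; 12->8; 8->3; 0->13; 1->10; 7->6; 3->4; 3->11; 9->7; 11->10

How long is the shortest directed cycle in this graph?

3

For each vertex v, BFS finds the shortest path from v back to v.
The shortest such closed walk is 12 → 8 → 10 → 12, length 3.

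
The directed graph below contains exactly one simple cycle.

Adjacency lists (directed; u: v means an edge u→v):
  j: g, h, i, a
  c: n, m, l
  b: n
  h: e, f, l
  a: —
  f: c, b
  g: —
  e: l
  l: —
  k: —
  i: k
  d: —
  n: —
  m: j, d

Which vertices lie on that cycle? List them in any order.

c, f, h, j, m

DFS with gray/black marking from j:
j gray
  g gray
  g black
  h gray
    e gray
      l gray
      l black
    e black
    f gray
      c gray
        n gray
        n black
        m gray
          m→j: j is gray → back edge
Back edge closes the cycle j → h → f → c → m → j; its vertices are {c, f, h, j, m}.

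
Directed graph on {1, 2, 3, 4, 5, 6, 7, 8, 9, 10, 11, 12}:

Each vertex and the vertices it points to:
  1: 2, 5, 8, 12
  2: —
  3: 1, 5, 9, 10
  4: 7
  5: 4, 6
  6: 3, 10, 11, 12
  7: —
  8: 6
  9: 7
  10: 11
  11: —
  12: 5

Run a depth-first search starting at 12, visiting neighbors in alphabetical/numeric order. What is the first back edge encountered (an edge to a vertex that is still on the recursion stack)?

DFS from 12 (visiting neighbors in alphabetical/numeric order); mark gray on enter, black on exit:
12 gray
  5 gray
    4 gray
      7 gray
      7 black
    4 black
    6 gray
      3 gray
        1 gray
          2 gray
          2 black
          1→5: 5 is gray → back edge
First back edge: 1 → 5.

1->5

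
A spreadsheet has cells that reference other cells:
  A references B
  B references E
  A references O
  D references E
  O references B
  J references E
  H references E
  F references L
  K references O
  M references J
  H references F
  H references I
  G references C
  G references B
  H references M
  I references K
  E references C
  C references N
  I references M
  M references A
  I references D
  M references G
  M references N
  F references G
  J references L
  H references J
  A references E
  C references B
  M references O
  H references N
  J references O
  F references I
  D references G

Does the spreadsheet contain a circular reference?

DFS with white/gray/black marking, starting from K:
K gray
  O gray
    B gray
      E gray
        C gray
          N gray
          N black
          C→B: B is gray → back edge
Back edge found, so a cycle exists: B → E → C → B.

Yes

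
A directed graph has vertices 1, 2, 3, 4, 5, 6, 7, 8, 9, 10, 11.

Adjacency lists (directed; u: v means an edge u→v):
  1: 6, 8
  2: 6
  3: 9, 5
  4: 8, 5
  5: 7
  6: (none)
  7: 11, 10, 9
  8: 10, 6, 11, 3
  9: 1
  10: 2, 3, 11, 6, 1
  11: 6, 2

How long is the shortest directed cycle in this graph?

For each vertex v, BFS finds the shortest path from v back to v.
The shortest such closed walk is 10 → 1 → 8 → 10, length 3.

3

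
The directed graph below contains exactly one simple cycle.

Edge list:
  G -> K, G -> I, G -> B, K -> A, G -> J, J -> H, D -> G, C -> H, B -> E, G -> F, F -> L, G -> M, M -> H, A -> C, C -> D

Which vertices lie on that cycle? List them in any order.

DFS with gray/black marking from G:
G gray
  F gray
    L gray
    L black
  F black
  M gray
    H gray
    H black
  M black
  K gray
    A gray
      C gray
        C→H: H black — skip
        D gray
          D→G: G is gray → back edge
Back edge closes the cycle G → K → A → C → D → G; its vertices are {A, C, D, G, K}.

A, C, D, G, K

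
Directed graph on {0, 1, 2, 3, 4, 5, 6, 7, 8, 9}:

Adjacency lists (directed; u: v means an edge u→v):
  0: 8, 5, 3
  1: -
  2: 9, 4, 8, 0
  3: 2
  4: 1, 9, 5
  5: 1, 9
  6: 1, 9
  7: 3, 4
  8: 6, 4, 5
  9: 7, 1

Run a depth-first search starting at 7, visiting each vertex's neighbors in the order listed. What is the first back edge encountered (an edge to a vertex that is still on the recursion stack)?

DFS from 7 (visiting each vertex's neighbors in the order listed); mark gray on enter, black on exit:
7 gray
  3 gray
    2 gray
      9 gray
        9→7: 7 is gray → back edge
First back edge: 9 → 7.

9→7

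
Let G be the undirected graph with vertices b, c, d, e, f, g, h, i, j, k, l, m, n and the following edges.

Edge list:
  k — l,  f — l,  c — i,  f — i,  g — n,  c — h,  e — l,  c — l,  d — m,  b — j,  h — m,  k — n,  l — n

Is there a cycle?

DFS, tracking each vertex's parent; an edge to a visited non-parent vertex closes a cycle.
Start from e:
visit e (parent –)
  visit l (parent e)
    l–e: parent, skip
    visit f (parent l)
      f–l: parent, skip
      visit i (parent f)
        visit c (parent i)
          visit h (parent c)
            visit m (parent h)
              m–h: parent, skip
              visit d (parent m)
                d–m: parent, skip
            h–c: parent, skip
          c–i: parent, skip
          c–l: l visited and ≠ parent → cycle
Cycle: l – f – i – c – l.

Yes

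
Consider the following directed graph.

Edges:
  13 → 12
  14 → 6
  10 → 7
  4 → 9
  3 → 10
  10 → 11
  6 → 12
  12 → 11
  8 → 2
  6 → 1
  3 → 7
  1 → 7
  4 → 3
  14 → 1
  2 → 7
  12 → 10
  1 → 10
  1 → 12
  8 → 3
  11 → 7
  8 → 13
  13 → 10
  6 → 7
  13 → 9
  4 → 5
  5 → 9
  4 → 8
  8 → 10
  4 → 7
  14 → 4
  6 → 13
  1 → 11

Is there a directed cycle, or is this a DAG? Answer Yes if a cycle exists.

DFS with white/gray/black marking, starting from 12:
12 gray
  10 gray
    11 gray
      7 gray
      7 black
    11 black
    10→7: 7 black — skip
  10 black
  12→11: 11 black — skip
12 black
13 gray
  13→10: 10 black — skip
  13→12: 12 black — skip
  9 gray
  9 black
13 black
14 gray
  6 gray
    6→13: 13 black — skip
    6→7: 7 black — skip
    6→12: 12 black — skip
    1 gray
      1→11: 11 black — skip
      1→10: 10 black — skip
      1→12: 12 black — skip
      1→7: 7 black — skip
    1 black
  6 black
  14→1: 1 black — skip
  4 gray
    8 gray
      8→10: 10 black — skip
      3 gray
        3→10: 10 black — skip
        3→7: 7 black — skip
      3 black
      2 gray
        2→7: 7 black — skip
      2 black
      8→13: 13 black — skip
    8 black
    4→9: 9 black — skip
    4→3: 3 black — skip
    4→7: 7 black — skip
    5 gray
      5→9: 9 black — skip
    5 black
  4 black
14 black
Every edge goes to a white or black vertex — no back edge, so the graph is acyclic.

No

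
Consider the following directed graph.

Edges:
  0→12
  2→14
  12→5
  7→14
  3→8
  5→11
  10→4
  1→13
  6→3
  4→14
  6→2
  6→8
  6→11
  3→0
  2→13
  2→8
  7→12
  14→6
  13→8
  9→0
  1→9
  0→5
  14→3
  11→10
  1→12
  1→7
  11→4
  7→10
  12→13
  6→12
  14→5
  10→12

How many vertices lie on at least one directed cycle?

A vertex is on a directed cycle iff it belongs to a strongly connected component of size ≥ 2 (or has a self-loop).
The vertices on cycles are {0, 2, 3, 4, 5, 6, 10, 11, 12, 14} — 10 in total.

10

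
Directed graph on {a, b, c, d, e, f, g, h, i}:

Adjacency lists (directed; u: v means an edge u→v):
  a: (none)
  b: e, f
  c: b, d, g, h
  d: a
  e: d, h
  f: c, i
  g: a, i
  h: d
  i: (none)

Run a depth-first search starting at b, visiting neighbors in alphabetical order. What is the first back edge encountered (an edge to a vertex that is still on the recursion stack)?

c→b

DFS from b (visiting neighbors in alphabetical order); mark gray on enter, black on exit:
b gray
  e gray
    d gray
      a gray
      a black
    d black
    h gray
      h→d: d black — skip
    h black
  e black
  f gray
    c gray
      c→b: b is gray → back edge
First back edge: c → b.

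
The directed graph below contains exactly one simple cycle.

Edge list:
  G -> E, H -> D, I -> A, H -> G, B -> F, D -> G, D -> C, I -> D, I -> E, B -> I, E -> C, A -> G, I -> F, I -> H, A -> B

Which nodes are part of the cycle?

DFS with gray/black marking from I:
I gray
  D gray
    G gray
      E gray
        C gray
        C black
      E black
    G black
    D→C: C black — skip
  D black
  H gray
    H→D: D black — skip
    H→G: G black — skip
  H black
  F gray
  F black
  I→E: E black — skip
  A gray
    A→G: G black — skip
    B gray
      B→F: F black — skip
      B→I: I is gray → back edge
Back edge closes the cycle I → A → B → I; its vertices are {A, B, I}.

A, B, I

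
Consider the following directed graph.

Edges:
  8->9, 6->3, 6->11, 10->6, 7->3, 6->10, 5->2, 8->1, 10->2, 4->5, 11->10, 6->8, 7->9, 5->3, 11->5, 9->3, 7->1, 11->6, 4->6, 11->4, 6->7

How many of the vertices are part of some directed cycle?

4

A vertex is on a directed cycle iff it belongs to a strongly connected component of size ≥ 2 (or has a self-loop).
The vertices on cycles are {4, 6, 10, 11} — 4 in total.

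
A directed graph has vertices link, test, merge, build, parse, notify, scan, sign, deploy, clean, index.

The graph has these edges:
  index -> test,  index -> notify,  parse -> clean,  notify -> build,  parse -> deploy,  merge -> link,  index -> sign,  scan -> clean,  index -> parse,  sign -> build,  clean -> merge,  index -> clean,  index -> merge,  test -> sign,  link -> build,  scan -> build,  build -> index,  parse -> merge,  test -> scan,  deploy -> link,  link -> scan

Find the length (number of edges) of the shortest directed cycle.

For each vertex v, BFS finds the shortest path from v back to v.
The shortest such closed walk is index → notify → build → index, length 3.

3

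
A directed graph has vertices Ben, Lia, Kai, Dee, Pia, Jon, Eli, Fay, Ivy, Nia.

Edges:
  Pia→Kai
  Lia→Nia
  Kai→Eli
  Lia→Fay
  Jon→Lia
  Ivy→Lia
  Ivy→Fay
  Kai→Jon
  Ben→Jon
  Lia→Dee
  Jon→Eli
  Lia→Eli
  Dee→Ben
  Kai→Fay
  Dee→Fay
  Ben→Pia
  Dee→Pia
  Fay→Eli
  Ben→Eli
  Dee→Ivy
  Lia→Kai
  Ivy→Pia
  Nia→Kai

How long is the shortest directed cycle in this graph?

3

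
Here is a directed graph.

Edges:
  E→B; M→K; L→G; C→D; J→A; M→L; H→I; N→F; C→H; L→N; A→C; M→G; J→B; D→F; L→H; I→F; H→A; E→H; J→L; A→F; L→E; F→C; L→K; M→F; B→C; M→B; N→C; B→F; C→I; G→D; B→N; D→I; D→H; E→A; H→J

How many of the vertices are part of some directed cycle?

12

A vertex is on a directed cycle iff it belongs to a strongly connected component of size ≥ 2 (or has a self-loop).
The vertices on cycles are {A, B, C, D, E, F, G, H, I, J, L, N} — 12 in total.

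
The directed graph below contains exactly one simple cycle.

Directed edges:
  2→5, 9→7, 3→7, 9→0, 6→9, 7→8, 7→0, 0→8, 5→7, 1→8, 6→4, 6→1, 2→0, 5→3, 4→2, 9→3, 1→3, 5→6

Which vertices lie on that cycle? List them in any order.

2, 4, 5, 6

DFS with gray/black marking from 6:
6 gray
  9 gray
    7 gray
      0 gray
        8 gray
        8 black
      0 black
      7→8: 8 black — skip
    7 black
    3 gray
      3→7: 7 black — skip
    3 black
    9→0: 0 black — skip
  9 black
  1 gray
    1→8: 8 black — skip
    1→3: 3 black — skip
  1 black
  4 gray
    2 gray
      5 gray
        5→3: 3 black — skip
        5→7: 7 black — skip
        5→6: 6 is gray → back edge
Back edge closes the cycle 6 → 4 → 2 → 5 → 6; its vertices are {2, 4, 5, 6}.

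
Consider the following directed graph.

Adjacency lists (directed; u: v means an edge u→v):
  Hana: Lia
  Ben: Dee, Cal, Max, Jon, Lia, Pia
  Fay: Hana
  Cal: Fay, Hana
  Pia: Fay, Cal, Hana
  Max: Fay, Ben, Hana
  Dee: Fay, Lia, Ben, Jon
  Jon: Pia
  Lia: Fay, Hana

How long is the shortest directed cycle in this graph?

For each vertex v, BFS finds the shortest path from v back to v.
The shortest such closed walk is Max → Ben → Max, length 2.

2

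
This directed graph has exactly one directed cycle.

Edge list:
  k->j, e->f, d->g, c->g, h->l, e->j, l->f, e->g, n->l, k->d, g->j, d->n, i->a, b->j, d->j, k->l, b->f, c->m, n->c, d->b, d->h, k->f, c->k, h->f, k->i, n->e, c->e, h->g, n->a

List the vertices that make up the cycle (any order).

c, d, k, n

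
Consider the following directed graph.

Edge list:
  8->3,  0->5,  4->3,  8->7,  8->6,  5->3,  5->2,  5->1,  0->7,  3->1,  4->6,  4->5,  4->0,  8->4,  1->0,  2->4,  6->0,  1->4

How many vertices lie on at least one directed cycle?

7

A vertex is on a directed cycle iff it belongs to a strongly connected component of size ≥ 2 (or has a self-loop).
The vertices on cycles are {0, 1, 2, 3, 4, 5, 6} — 7 in total.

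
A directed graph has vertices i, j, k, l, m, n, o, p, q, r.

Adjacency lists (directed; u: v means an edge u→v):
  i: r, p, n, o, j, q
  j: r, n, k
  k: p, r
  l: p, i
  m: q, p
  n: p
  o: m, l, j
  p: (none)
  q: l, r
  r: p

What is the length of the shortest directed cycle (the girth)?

3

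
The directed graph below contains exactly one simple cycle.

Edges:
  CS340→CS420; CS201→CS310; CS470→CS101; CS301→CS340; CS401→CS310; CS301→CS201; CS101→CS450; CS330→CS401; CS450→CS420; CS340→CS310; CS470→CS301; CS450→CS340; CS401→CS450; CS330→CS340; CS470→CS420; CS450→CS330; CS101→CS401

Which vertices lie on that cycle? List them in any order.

DFS with gray/black marking from CS450:
CS450 gray
  CS340 gray
    CS420 gray
    CS420 black
    CS310 gray
    CS310 black
  CS340 black
  CS330 gray
    CS330→CS340: CS340 black — skip
    CS401 gray
      CS401→CS450: CS450 is gray → back edge
Back edge closes the cycle CS450 → CS330 → CS401 → CS450; its vertices are {CS330, CS401, CS450}.

CS330, CS401, CS450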